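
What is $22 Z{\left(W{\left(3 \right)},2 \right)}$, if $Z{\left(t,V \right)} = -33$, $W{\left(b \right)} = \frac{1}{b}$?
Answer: $-726$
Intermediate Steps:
$22 Z{\left(W{\left(3 \right)},2 \right)} = 22 \left(-33\right) = -726$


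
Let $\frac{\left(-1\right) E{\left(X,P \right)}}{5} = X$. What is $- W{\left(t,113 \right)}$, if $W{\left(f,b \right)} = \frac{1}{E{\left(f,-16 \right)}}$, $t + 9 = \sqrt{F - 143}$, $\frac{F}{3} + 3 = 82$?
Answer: $\frac{9}{65} + \frac{\sqrt{94}}{65} \approx 0.28762$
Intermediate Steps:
$F = 237$ ($F = -9 + 3 \cdot 82 = -9 + 246 = 237$)
$E{\left(X,P \right)} = - 5 X$
$t = -9 + \sqrt{94}$ ($t = -9 + \sqrt{237 - 143} = -9 + \sqrt{94} \approx 0.69536$)
$W{\left(f,b \right)} = - \frac{1}{5 f}$ ($W{\left(f,b \right)} = \frac{1}{\left(-5\right) f} = - \frac{1}{5 f}$)
$- W{\left(t,113 \right)} = - \frac{-1}{5 \left(-9 + \sqrt{94}\right)} = \frac{1}{5 \left(-9 + \sqrt{94}\right)}$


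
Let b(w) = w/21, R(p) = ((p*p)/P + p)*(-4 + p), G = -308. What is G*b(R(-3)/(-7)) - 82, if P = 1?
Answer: -170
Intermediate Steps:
R(p) = (-4 + p)*(p + p²) (R(p) = ((p*p)/1 + p)*(-4 + p) = (p²*1 + p)*(-4 + p) = (p² + p)*(-4 + p) = (p + p²)*(-4 + p) = (-4 + p)*(p + p²))
b(w) = w/21 (b(w) = w*(1/21) = w/21)
G*b(R(-3)/(-7)) - 82 = -44*-3*(-4 + (-3)² - 3*(-3))/(-7)/3 - 82 = -44*-3*(-4 + 9 + 9)*(-⅐)/3 - 82 = -44*-3*14*(-⅐)/3 - 82 = -44*(-42*(-⅐))/3 - 82 = -44*6/3 - 82 = -308*2/7 - 82 = -88 - 82 = -170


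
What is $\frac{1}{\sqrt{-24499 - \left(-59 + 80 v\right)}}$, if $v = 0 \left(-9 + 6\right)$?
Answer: $- \frac{i \sqrt{6110}}{12220} \approx - 0.0063966 i$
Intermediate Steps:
$v = 0$ ($v = 0 \left(-3\right) = 0$)
$\frac{1}{\sqrt{-24499 - \left(-59 + 80 v\right)}} = \frac{1}{\sqrt{-24499 + \left(\left(-80\right) 0 + 59\right)}} = \frac{1}{\sqrt{-24499 + \left(0 + 59\right)}} = \frac{1}{\sqrt{-24499 + 59}} = \frac{1}{\sqrt{-24440}} = \frac{1}{2 i \sqrt{6110}} = - \frac{i \sqrt{6110}}{12220}$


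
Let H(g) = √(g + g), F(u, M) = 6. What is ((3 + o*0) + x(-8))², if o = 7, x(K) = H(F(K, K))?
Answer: 21 + 12*√3 ≈ 41.785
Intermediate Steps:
H(g) = √2*√g (H(g) = √(2*g) = √2*√g)
x(K) = 2*√3 (x(K) = √2*√6 = 2*√3)
((3 + o*0) + x(-8))² = ((3 + 7*0) + 2*√3)² = ((3 + 0) + 2*√3)² = (3 + 2*√3)²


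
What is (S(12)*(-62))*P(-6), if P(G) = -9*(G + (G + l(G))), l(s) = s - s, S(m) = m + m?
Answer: -160704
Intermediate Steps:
S(m) = 2*m
l(s) = 0
P(G) = -18*G (P(G) = -9*(G + (G + 0)) = -9*(G + G) = -18*G)
(S(12)*(-62))*P(-6) = ((2*12)*(-62))*(-18*(-6)) = (24*(-62))*108 = -1488*108 = -160704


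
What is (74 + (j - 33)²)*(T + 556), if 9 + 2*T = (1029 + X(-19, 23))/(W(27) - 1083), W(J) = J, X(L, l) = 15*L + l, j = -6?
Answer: 168780145/192 ≈ 8.7906e+5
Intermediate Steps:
X(L, l) = l + 15*L
T = -10271/2112 (T = -9/2 + ((1029 + (23 + 15*(-19)))/(27 - 1083))/2 = -9/2 + ((1029 + (23 - 285))/(-1056))/2 = -9/2 + ((1029 - 262)*(-1/1056))/2 = -9/2 + (767*(-1/1056))/2 = -9/2 + (½)*(-767/1056) = -9/2 - 767/2112 = -10271/2112 ≈ -4.8632)
(74 + (j - 33)²)*(T + 556) = (74 + (-6 - 33)²)*(-10271/2112 + 556) = (74 + (-39)²)*(1164001/2112) = (74 + 1521)*(1164001/2112) = 1595*(1164001/2112) = 168780145/192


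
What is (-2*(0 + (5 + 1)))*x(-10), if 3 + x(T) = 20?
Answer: -204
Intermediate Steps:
x(T) = 17 (x(T) = -3 + 20 = 17)
(-2*(0 + (5 + 1)))*x(-10) = -2*(0 + (5 + 1))*17 = -2*(0 + 6)*17 = -2*6*17 = -12*17 = -204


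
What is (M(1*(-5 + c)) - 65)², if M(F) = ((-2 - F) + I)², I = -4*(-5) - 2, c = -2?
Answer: 215296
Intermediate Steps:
I = 18 (I = 20 - 2 = 18)
M(F) = (16 - F)² (M(F) = ((-2 - F) + 18)² = (16 - F)²)
(M(1*(-5 + c)) - 65)² = ((-16 + 1*(-5 - 2))² - 65)² = ((-16 + 1*(-7))² - 65)² = ((-16 - 7)² - 65)² = ((-23)² - 65)² = (529 - 65)² = 464² = 215296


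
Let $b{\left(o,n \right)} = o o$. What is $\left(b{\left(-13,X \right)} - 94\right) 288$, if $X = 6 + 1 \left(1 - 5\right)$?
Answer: $21600$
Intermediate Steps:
$X = 2$ ($X = 6 + 1 \left(-4\right) = 6 - 4 = 2$)
$b{\left(o,n \right)} = o^{2}$
$\left(b{\left(-13,X \right)} - 94\right) 288 = \left(\left(-13\right)^{2} - 94\right) 288 = \left(169 - 94\right) 288 = 75 \cdot 288 = 21600$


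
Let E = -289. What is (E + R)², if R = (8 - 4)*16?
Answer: 50625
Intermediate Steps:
R = 64 (R = 4*16 = 64)
(E + R)² = (-289 + 64)² = (-225)² = 50625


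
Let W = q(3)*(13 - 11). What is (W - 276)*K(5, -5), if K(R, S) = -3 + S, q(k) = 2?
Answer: 2176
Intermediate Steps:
W = 4 (W = 2*(13 - 11) = 2*2 = 4)
(W - 276)*K(5, -5) = (4 - 276)*(-3 - 5) = -272*(-8) = 2176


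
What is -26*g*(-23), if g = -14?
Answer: -8372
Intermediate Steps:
-26*g*(-23) = -26*(-14)*(-23) = 364*(-23) = -8372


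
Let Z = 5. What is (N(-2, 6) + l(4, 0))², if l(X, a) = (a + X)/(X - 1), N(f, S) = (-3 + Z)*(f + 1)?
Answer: 4/9 ≈ 0.44444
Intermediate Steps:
N(f, S) = 2 + 2*f (N(f, S) = (-3 + 5)*(f + 1) = 2*(1 + f) = 2 + 2*f)
l(X, a) = (X + a)/(-1 + X)
(N(-2, 6) + l(4, 0))² = ((2 + 2*(-2)) + (4 + 0)/(-1 + 4))² = ((2 - 4) + 4/3)² = (-2 + (⅓)*4)² = (-2 + 4/3)² = (-⅔)² = 4/9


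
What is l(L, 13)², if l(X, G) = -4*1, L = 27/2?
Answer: 16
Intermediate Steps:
L = 27/2 (L = 27*(½) = 27/2 ≈ 13.500)
l(X, G) = -4
l(L, 13)² = (-4)² = 16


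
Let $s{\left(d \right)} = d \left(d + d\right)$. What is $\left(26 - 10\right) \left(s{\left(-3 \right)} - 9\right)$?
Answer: $144$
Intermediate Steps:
$s{\left(d \right)} = 2 d^{2}$ ($s{\left(d \right)} = d 2 d = 2 d^{2}$)
$\left(26 - 10\right) \left(s{\left(-3 \right)} - 9\right) = \left(26 - 10\right) \left(2 \left(-3\right)^{2} - 9\right) = 16 \left(2 \cdot 9 - 9\right) = 16 \left(18 - 9\right) = 16 \cdot 9 = 144$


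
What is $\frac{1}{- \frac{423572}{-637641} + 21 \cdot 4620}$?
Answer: $\frac{637641}{61864353392} \approx 1.0307 \cdot 10^{-5}$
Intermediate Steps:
$\frac{1}{- \frac{423572}{-637641} + 21 \cdot 4620} = \frac{1}{\left(-423572\right) \left(- \frac{1}{637641}\right) + 97020} = \frac{1}{\frac{423572}{637641} + 97020} = \frac{1}{\frac{61864353392}{637641}} = \frac{637641}{61864353392}$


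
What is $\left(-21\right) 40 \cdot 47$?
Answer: $-39480$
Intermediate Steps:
$\left(-21\right) 40 \cdot 47 = \left(-840\right) 47 = -39480$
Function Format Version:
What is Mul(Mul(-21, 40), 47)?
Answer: -39480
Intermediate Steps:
Mul(Mul(-21, 40), 47) = Mul(-840, 47) = -39480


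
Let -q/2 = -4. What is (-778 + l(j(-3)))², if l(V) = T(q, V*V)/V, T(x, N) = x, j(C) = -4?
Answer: 608400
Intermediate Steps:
q = 8 (q = -2*(-4) = 8)
l(V) = 8/V
(-778 + l(j(-3)))² = (-778 + 8/(-4))² = (-778 + 8*(-¼))² = (-778 - 2)² = (-780)² = 608400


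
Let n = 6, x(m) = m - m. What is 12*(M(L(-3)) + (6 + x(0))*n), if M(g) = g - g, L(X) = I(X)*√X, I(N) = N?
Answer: 432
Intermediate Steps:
x(m) = 0
L(X) = X^(3/2) (L(X) = X*√X = X^(3/2))
M(g) = 0
12*(M(L(-3)) + (6 + x(0))*n) = 12*(0 + (6 + 0)*6) = 12*(0 + 6*6) = 12*(0 + 36) = 12*36 = 432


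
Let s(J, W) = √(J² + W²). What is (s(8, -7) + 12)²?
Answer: (12 + √113)² ≈ 512.12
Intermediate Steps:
(s(8, -7) + 12)² = (√(8² + (-7)²) + 12)² = (√(64 + 49) + 12)² = (√113 + 12)² = (12 + √113)²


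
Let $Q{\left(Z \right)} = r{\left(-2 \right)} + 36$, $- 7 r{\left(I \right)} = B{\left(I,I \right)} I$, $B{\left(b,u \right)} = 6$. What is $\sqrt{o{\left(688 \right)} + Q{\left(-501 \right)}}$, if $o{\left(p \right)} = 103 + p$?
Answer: $\frac{\sqrt{40607}}{7} \approx 28.787$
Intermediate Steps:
$r{\left(I \right)} = - \frac{6 I}{7}$
$Q{\left(Z \right)} = \frac{264}{7}$ ($Q{\left(Z \right)} = \left(- \frac{6}{7}\right) \left(-2\right) + 36 = \frac{12}{7} + 36 = \frac{264}{7}$)
$\sqrt{o{\left(688 \right)} + Q{\left(-501 \right)}} = \sqrt{\left(103 + 688\right) + \frac{264}{7}} = \sqrt{791 + \frac{264}{7}} = \sqrt{\frac{5801}{7}} = \frac{\sqrt{40607}}{7}$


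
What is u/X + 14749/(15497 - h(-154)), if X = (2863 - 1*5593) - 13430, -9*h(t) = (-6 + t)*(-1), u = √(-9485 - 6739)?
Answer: 132741/139633 - 13*I*√6/4040 ≈ 0.95064 - 0.007882*I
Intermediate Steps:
u = 52*I*√6 (u = √(-16224) = 52*I*√6 ≈ 127.37*I)
h(t) = -⅔ + t/9 (h(t) = -(-6 + t)*(-1)/9 = -(6 - t)/9 = -⅔ + t/9)
X = -16160 (X = (2863 - 5593) - 13430 = -2730 - 13430 = -16160)
u/X + 14749/(15497 - h(-154)) = (52*I*√6)/(-16160) + 14749/(15497 - (-⅔ + (⅑)*(-154))) = (52*I*√6)*(-1/16160) + 14749/(15497 - (-⅔ - 154/9)) = -13*I*√6/4040 + 14749/(15497 - 1*(-160/9)) = -13*I*√6/4040 + 14749/(15497 + 160/9) = -13*I*√6/4040 + 14749/(139633/9) = -13*I*√6/4040 + 14749*(9/139633) = -13*I*√6/4040 + 132741/139633 = 132741/139633 - 13*I*√6/4040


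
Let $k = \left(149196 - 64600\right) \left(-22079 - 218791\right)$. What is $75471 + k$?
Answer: $-20376563049$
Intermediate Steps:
$k = -20376638520$ ($k = 84596 \left(-240870\right) = -20376638520$)
$75471 + k = 75471 - 20376638520 = -20376563049$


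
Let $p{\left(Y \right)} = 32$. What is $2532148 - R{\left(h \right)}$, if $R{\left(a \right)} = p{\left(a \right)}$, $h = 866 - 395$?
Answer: $2532116$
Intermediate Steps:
$h = 471$ ($h = 866 - 395 = 471$)
$R{\left(a \right)} = 32$
$2532148 - R{\left(h \right)} = 2532148 - 32 = 2532116$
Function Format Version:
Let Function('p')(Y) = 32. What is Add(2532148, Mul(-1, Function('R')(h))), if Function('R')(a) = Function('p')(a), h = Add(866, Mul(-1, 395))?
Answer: 2532116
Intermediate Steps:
h = 471 (h = Add(866, -395) = 471)
Function('R')(a) = 32
Add(2532148, Mul(-1, Function('R')(h))) = Add(2532148, Mul(-1, 32)) = Add(2532148, -32) = 2532116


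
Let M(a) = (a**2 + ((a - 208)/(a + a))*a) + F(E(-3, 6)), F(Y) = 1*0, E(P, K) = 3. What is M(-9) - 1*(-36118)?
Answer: 72181/2 ≈ 36091.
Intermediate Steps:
F(Y) = 0
M(a) = -104 + a**2 + a/2 (M(a) = (a**2 + ((a - 208)/(a + a))*a) + 0 = (a**2 + ((-208 + a)/((2*a)))*a) + 0 = (a**2 + ((-208 + a)*(1/(2*a)))*a) + 0 = (a**2 + ((-208 + a)/(2*a))*a) + 0 = (a**2 + (-104 + a/2)) + 0 = (-104 + a**2 + a/2) + 0 = -104 + a**2 + a/2)
M(-9) - 1*(-36118) = (-104 + (-9)**2 + (1/2)*(-9)) - 1*(-36118) = (-104 + 81 - 9/2) + 36118 = -55/2 + 36118 = 72181/2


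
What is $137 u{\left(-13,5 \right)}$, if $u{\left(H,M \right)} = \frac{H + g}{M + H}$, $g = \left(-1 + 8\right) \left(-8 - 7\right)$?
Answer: $\frac{8083}{4} \approx 2020.8$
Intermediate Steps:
$g = -105$ ($g = 7 \left(-15\right) = -105$)
$u{\left(H,M \right)} = \frac{-105 + H}{H + M}$ ($u{\left(H,M \right)} = \frac{H - 105}{M + H} = \frac{-105 + H}{H + M}$)
$137 u{\left(-13,5 \right)} = 137 \frac{-105 - 13}{-13 + 5} = 137 \frac{1}{-8} \left(-118\right) = 137 \left(\left(- \frac{1}{8}\right) \left(-118\right)\right) = 137 \cdot \frac{59}{4} = \frac{8083}{4}$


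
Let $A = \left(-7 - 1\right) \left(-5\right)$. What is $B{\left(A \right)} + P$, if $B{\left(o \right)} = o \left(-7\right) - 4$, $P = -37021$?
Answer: $-37305$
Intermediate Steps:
$A = 40$ ($A = \left(-8\right) \left(-5\right) = 40$)
$B{\left(o \right)} = -4 - 7 o$ ($B{\left(o \right)} = - 7 o - 4 = -4 - 7 o$)
$B{\left(A \right)} + P = \left(-4 - 280\right) - 37021 = -284 - 37021 = -37305$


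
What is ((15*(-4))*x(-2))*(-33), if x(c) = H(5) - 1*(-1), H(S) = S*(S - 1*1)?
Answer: 41580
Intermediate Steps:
H(S) = S*(-1 + S) (H(S) = S*(S - 1) = S*(-1 + S))
x(c) = 21 (x(c) = 5*(-1 + 5) - 1*(-1) = 5*4 + 1 = 20 + 1 = 21)
((15*(-4))*x(-2))*(-33) = ((15*(-4))*21)*(-33) = -60*21*(-33) = -1260*(-33) = 41580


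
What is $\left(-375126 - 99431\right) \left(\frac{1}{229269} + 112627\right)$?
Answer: $- \frac{12253953747708848}{229269} \approx -5.3448 \cdot 10^{10}$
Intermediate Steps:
$\left(-375126 - 99431\right) \left(\frac{1}{229269} + 112627\right) = - 474557 \left(\frac{1}{229269} + 112627\right) = \left(-474557\right) \frac{25821879664}{229269} = - \frac{12253953747708848}{229269}$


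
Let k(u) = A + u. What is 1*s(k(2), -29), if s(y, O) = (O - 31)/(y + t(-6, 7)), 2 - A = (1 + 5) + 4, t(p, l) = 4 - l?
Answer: 20/3 ≈ 6.6667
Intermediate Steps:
A = -8 (A = 2 - ((1 + 5) + 4) = 2 - (6 + 4) = 2 - 1*10 = 2 - 10 = -8)
k(u) = -8 + u
s(y, O) = (-31 + O)/(-3 + y) (s(y, O) = (O - 31)/(y + (4 - 1*7)) = (-31 + O)/(y + (4 - 7)) = (-31 + O)/(y - 3) = (-31 + O)/(-3 + y))
1*s(k(2), -29) = 1*((-31 - 29)/(-3 + (-8 + 2))) = 1*(-60/(-3 - 6)) = 1*(-60/(-9)) = 1*(-⅑*(-60)) = 1*(20/3) = 20/3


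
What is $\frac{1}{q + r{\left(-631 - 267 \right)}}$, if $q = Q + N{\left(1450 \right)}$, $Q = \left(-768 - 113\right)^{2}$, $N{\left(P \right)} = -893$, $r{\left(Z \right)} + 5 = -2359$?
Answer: $\frac{1}{772904} \approx 1.2938 \cdot 10^{-6}$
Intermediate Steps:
$r{\left(Z \right)} = -2364$ ($r{\left(Z \right)} = -5 - 2359 = -2364$)
$Q = 776161$ ($Q = \left(-881\right)^{2} = 776161$)
$q = 775268$ ($q = 776161 - 893 = 775268$)
$\frac{1}{q + r{\left(-631 - 267 \right)}} = \frac{1}{775268 - 2364} = \frac{1}{772904}$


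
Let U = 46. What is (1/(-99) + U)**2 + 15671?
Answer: 174321280/9801 ≈ 17786.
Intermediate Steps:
(1/(-99) + U)**2 + 15671 = (1/(-99) + 46)**2 + 15671 = (-1/99 + 46)**2 + 15671 = (4553/99)**2 + 15671 = 20729809/9801 + 15671 = 174321280/9801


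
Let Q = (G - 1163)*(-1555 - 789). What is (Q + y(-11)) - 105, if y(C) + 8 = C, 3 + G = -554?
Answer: 4031556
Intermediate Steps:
G = -557 (G = -3 - 554 = -557)
Q = 4031680 (Q = (-557 - 1163)*(-1555 - 789) = -1720*(-2344) = 4031680)
y(C) = -8 + C
(Q + y(-11)) - 105 = (4031680 + (-8 - 11)) - 105 = (4031680 - 19) - 105 = 4031661 - 105 = 4031556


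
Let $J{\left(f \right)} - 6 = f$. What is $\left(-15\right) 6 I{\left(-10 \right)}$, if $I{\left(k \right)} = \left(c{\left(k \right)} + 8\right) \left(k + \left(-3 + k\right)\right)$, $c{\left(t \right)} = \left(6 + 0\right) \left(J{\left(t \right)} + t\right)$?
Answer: $-157320$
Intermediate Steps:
$J{\left(f \right)} = 6 + f$
$c{\left(t \right)} = 36 + 12 t$ ($c{\left(t \right)} = \left(6 + 0\right) \left(\left(6 + t\right) + t\right) = 6 \left(6 + 2 t\right) = 36 + 12 t$)
$I{\left(k \right)} = \left(-3 + 2 k\right) \left(44 + 12 k\right)$ ($I{\left(k \right)} = \left(\left(36 + 12 k\right) + 8\right) \left(k + \left(-3 + k\right)\right) = \left(44 + 12 k\right) \left(-3 + 2 k\right) = \left(-3 + 2 k\right) \left(44 + 12 k\right)$)
$\left(-15\right) 6 I{\left(-10 \right)} = \left(-15\right) 6 \left(-132 + 24 \left(-10\right)^{2} + 52 \left(-10\right)\right) = - 90 \left(-132 + 24 \cdot 100 - 520\right) = - 90 \left(-132 + 2400 - 520\right) = \left(-90\right) 1748 = -157320$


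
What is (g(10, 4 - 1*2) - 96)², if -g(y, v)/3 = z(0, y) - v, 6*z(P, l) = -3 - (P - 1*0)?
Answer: 31329/4 ≈ 7832.3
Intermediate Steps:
z(P, l) = -½ - P/6 (z(P, l) = (-3 - (P - 1*0))/6 = (-3 - (P + 0))/6 = (-3 - P)/6 = -½ - P/6)
g(y, v) = 3/2 + 3*v (g(y, v) = -3*((-½ - ⅙*0) - v) = -3*((-½ + 0) - v) = -3*(-½ - v) = 3/2 + 3*v)
(g(10, 4 - 1*2) - 96)² = ((3/2 + 3*(4 - 1*2)) - 96)² = ((3/2 + 3*(4 - 2)) - 96)² = ((3/2 + 3*2) - 96)² = ((3/2 + 6) - 96)² = (15/2 - 96)² = (-177/2)² = 31329/4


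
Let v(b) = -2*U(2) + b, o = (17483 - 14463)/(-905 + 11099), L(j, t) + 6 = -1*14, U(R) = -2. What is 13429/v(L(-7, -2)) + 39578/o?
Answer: 1603693633/12080 ≈ 1.3276e+5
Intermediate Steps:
L(j, t) = -20 (L(j, t) = -6 - 1*14 = -6 - 14 = -20)
o = 1510/5097 (o = 3020/10194 = 3020*(1/10194) = 1510/5097 ≈ 0.29625)
v(b) = 4 + b (v(b) = -2*(-2) + b = 4 + b)
13429/v(L(-7, -2)) + 39578/o = 13429/(4 - 20) + 39578/(1510/5097) = 13429/(-16) + 39578*(5097/1510) = 13429*(-1/16) + 100864533/755 = -13429/16 + 100864533/755 = 1603693633/12080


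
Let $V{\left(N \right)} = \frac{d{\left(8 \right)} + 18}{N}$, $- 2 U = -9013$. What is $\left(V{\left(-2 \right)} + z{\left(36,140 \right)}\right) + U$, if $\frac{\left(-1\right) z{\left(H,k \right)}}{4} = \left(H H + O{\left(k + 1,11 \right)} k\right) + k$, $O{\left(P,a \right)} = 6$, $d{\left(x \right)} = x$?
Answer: $- \frac{9221}{2} \approx -4610.5$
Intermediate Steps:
$U = \frac{9013}{2}$ ($U = \left(- \frac{1}{2}\right) \left(-9013\right) = \frac{9013}{2} \approx 4506.5$)
$V{\left(N \right)} = \frac{26}{N}$ ($V{\left(N \right)} = \frac{8 + 18}{N} = \frac{26}{N}$)
$z{\left(H,k \right)} = - 28 k - 4 H^{2}$ ($z{\left(H,k \right)} = - 4 \left(\left(H H + 6 k\right) + k\right) = - 4 \left(\left(H^{2} + 6 k\right) + k\right) = - 4 \left(H^{2} + 7 k\right) = - 28 k - 4 H^{2}$)
$\left(V{\left(-2 \right)} + z{\left(36,140 \right)}\right) + U = \left(\frac{26}{-2} - \left(3920 + 4 \cdot 36^{2}\right)\right) + \frac{9013}{2} = \left(26 \left(- \frac{1}{2}\right) - 9104\right) + \frac{9013}{2} = \left(-13 - 9104\right) + \frac{9013}{2} = -9117 + \frac{9013}{2} = - \frac{9221}{2}$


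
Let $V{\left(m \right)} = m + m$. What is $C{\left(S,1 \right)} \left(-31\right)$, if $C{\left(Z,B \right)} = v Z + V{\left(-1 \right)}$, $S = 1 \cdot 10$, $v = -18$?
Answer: $5642$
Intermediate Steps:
$V{\left(m \right)} = 2 m$
$S = 10$
$C{\left(Z,B \right)} = -2 - 18 Z$ ($C{\left(Z,B \right)} = - 18 Z + 2 \left(-1\right) = - 18 Z - 2 = -2 - 18 Z$)
$C{\left(S,1 \right)} \left(-31\right) = \left(-2 - 180\right) \left(-31\right) = \left(-182\right) \left(-31\right) = 5642$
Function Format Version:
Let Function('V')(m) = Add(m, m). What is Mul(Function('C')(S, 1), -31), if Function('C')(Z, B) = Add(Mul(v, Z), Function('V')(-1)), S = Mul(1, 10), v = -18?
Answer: 5642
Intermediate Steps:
Function('V')(m) = Mul(2, m)
S = 10
Function('C')(Z, B) = Add(-2, Mul(-18, Z)) (Function('C')(Z, B) = Add(Mul(-18, Z), Mul(2, -1)) = Add(Mul(-18, Z), -2) = Add(-2, Mul(-18, Z)))
Mul(Function('C')(S, 1), -31) = Mul(Add(-2, Mul(-18, 10)), -31) = Mul(Add(-2, -180), -31) = Mul(-182, -31) = 5642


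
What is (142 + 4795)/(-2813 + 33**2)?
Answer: -4937/1724 ≈ -2.8637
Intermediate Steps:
(142 + 4795)/(-2813 + 33**2) = 4937/(-2813 + 1089) = 4937/(-1724) = 4937*(-1/1724) = -4937/1724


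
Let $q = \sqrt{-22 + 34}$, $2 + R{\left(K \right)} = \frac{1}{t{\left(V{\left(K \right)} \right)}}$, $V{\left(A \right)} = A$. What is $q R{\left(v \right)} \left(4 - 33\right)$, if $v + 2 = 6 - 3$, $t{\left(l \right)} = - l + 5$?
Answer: $\frac{203 \sqrt{3}}{2} \approx 175.8$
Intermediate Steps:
$t{\left(l \right)} = 5 - l$
$v = 1$ ($v = -2 + \left(6 - 3\right) = -2 + 3 = 1$)
$R{\left(K \right)} = -2 + \frac{1}{5 - K}$
$q = 2 \sqrt{3}$ ($q = \sqrt{12} = 2 \sqrt{3} \approx 3.4641$)
$q R{\left(v \right)} \left(4 - 33\right) = 2 \sqrt{3} \frac{9 - 2}{-5 + 1} \left(4 - 33\right) = 2 \sqrt{3} \frac{9 - 2}{-4} \left(-29\right) = 2 \sqrt{3} \left(\left(- \frac{1}{4}\right) 7\right) \left(-29\right) = 2 \sqrt{3} \left(- \frac{7}{4}\right) \left(-29\right) = - \frac{7 \sqrt{3}}{2} \left(-29\right) = \frac{203 \sqrt{3}}{2}$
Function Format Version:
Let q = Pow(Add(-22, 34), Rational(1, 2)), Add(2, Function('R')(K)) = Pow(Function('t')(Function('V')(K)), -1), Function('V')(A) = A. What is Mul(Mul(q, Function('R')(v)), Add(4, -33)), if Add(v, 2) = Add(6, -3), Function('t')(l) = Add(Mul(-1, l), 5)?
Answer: Mul(Rational(203, 2), Pow(3, Rational(1, 2))) ≈ 175.80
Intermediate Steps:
Function('t')(l) = Add(5, Mul(-1, l))
v = 1 (v = Add(-2, Add(6, -3)) = Add(-2, 3) = 1)
Function('R')(K) = Add(-2, Pow(Add(5, Mul(-1, K)), -1))
q = Mul(2, Pow(3, Rational(1, 2))) (q = Pow(12, Rational(1, 2)) = Mul(2, Pow(3, Rational(1, 2))) ≈ 3.4641)
Mul(Mul(q, Function('R')(v)), Add(4, -33)) = Mul(Mul(Mul(2, Pow(3, Rational(1, 2))), Mul(Pow(Add(-5, 1), -1), Add(9, Mul(-2, 1)))), Add(4, -33)) = Mul(Mul(Mul(2, Pow(3, Rational(1, 2))), Mul(Pow(-4, -1), Add(9, -2))), -29) = Mul(Mul(Mul(2, Pow(3, Rational(1, 2))), Mul(Rational(-1, 4), 7)), -29) = Mul(Mul(Mul(2, Pow(3, Rational(1, 2))), Rational(-7, 4)), -29) = Mul(Mul(Rational(-7, 2), Pow(3, Rational(1, 2))), -29) = Mul(Rational(203, 2), Pow(3, Rational(1, 2)))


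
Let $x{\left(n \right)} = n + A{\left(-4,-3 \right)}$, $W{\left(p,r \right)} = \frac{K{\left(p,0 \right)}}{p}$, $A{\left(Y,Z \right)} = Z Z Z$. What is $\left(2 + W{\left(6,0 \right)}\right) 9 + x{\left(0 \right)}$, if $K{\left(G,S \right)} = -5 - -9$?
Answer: $-3$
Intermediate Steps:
$K{\left(G,S \right)} = 4$ ($K{\left(G,S \right)} = -5 + 9 = 4$)
$A{\left(Y,Z \right)} = Z^{3}$ ($A{\left(Y,Z \right)} = Z^{2} Z = Z^{3}$)
$W{\left(p,r \right)} = \frac{4}{p}$ ($W{\left(p,r \right)} = \frac{1}{p} 4 = \frac{4}{p}$)
$x{\left(n \right)} = -27 + n$ ($x{\left(n \right)} = n + \left(-3\right)^{3} = n - 27 = -27 + n$)
$\left(2 + W{\left(6,0 \right)}\right) 9 + x{\left(0 \right)} = \left(2 + \frac{4}{6}\right) 9 + \left(-27 + 0\right) = \left(2 + 4 \cdot \frac{1}{6}\right) 9 - 27 = \left(2 + \frac{2}{3}\right) 9 - 27 = \frac{8}{3} \cdot 9 - 27 = 24 - 27 = -3$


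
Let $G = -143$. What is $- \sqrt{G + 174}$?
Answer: $- \sqrt{31} \approx -5.5678$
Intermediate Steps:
$- \sqrt{G + 174} = - \sqrt{-143 + 174} = - \sqrt{31}$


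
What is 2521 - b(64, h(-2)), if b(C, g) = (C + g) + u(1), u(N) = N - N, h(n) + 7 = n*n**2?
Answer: 2472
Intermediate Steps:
h(n) = -7 + n**3 (h(n) = -7 + n*n**2 = -7 + n**3)
u(N) = 0
b(C, g) = C + g (b(C, g) = (C + g) + 0 = C + g)
2521 - b(64, h(-2)) = 2521 - (64 + (-7 + (-2)**3)) = 2521 - (64 + (-7 - 8)) = 2521 - (64 - 15) = 2521 - 1*49 = 2521 - 49 = 2472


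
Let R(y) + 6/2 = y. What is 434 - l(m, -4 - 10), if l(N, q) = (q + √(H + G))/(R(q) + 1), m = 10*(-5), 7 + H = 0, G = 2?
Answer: 3465/8 + I*√5/16 ≈ 433.13 + 0.13975*I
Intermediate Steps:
H = -7 (H = -7 + 0 = -7)
R(y) = -3 + y
m = -50
l(N, q) = (q + I*√5)/(-2 + q) (l(N, q) = (q + √(-7 + 2))/((-3 + q) + 1) = (q + √(-5))/(-2 + q) = (q + I*√5)/(-2 + q))
434 - l(m, -4 - 10) = 434 - ((-4 - 10) + I*√5)/(-2 + (-4 - 10)) = 434 - (-14 + I*√5)/(-2 - 14) = 434 - (-14 + I*√5)/(-16) = 434 - (-1)*(-14 + I*√5)/16 = 434 - (7/8 - I*√5/16) = 434 + (-7/8 + I*√5/16) = 3465/8 + I*√5/16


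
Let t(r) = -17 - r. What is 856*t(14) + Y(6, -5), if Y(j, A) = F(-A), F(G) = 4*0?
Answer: -26536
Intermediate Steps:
F(G) = 0
Y(j, A) = 0
856*t(14) + Y(6, -5) = 856*(-17 - 1*14) + 0 = 856*(-17 - 14) + 0 = 856*(-31) + 0 = -26536 + 0 = -26536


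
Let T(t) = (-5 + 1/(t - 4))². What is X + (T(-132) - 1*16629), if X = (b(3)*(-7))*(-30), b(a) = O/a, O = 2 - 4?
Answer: -309695663/18496 ≈ -16744.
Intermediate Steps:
O = -2
T(t) = (-5 + 1/(-4 + t))²
b(a) = -2/a
X = -140 (X = (-2/3*(-7))*(-30) = (-2*⅓*(-7))*(-30) = -⅔*(-7)*(-30) = (14/3)*(-30) = -140)
X + (T(-132) - 1*16629) = -140 + ((-21 + 5*(-132))²/(-4 - 132)² - 1*16629) = -140 + ((-21 - 660)²/(-136)² - 16629) = -140 + ((-681)²*(1/18496) - 16629) = -140 + (463761*(1/18496) - 16629) = -140 + (463761/18496 - 16629) = -140 - 307106223/18496 = -309695663/18496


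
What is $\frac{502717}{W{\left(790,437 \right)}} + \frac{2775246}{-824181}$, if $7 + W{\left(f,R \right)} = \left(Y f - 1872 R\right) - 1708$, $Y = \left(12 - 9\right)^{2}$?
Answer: $- \frac{889895397117}{223262116363} \approx -3.9859$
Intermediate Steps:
$Y = 9$ ($Y = 3^{2} = 9$)
$W{\left(f,R \right)} = -1715 - 1872 R + 9 f$ ($W{\left(f,R \right)} = -7 - \left(1708 - 9 f + 1872 R\right) = -1715 - 1872 R + 9 f$)
$\frac{502717}{W{\left(790,437 \right)}} + \frac{2775246}{-824181} = \frac{502717}{-1715 - 818064 + 9 \cdot 790} + \frac{2775246}{-824181} = \frac{502717}{-1715 - 818064 + 7110} + 2775246 \left(- \frac{1}{824181}\right) = \frac{502717}{-812669} - \frac{925082}{274727} = 502717 \left(- \frac{1}{812669}\right) - \frac{925082}{274727} = - \frac{502717}{812669} - \frac{925082}{274727} = - \frac{889895397117}{223262116363}$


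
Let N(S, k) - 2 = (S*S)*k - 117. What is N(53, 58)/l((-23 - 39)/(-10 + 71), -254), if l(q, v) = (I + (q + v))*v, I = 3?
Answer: 9931227/3904742 ≈ 2.5434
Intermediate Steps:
N(S, k) = -115 + k*S**2 (N(S, k) = 2 + ((S*S)*k - 117) = 2 + (S**2*k - 117) = 2 + (k*S**2 - 117) = 2 + (-117 + k*S**2) = -115 + k*S**2)
l(q, v) = v*(3 + q + v) (l(q, v) = (3 + (q + v))*v = (3 + q + v)*v = v*(3 + q + v))
N(53, 58)/l((-23 - 39)/(-10 + 71), -254) = (-115 + 58*53**2)/((-254*(3 + (-23 - 39)/(-10 + 71) - 254))) = (-115 + 58*2809)/((-254*(3 - 62/61 - 254))) = (-115 + 162922)/((-254*(3 - 62*1/61 - 254))) = 162807/((-254*(3 - 62/61 - 254))) = 162807/((-254*(-15373/61))) = 162807/(3904742/61) = 162807*(61/3904742) = 9931227/3904742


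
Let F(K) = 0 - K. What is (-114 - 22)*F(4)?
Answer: 544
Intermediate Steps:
F(K) = -K
(-114 - 22)*F(4) = (-114 - 22)*(-1*4) = -136*(-4) = 544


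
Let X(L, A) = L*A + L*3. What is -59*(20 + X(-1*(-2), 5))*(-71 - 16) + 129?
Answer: 184917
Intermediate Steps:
X(L, A) = 3*L + A*L (X(L, A) = A*L + 3*L = 3*L + A*L)
-59*(20 + X(-1*(-2), 5))*(-71 - 16) + 129 = -59*(20 + (-1*(-2))*(3 + 5))*(-71 - 16) + 129 = -59*(20 + 2*8)*(-87) + 129 = -59*(20 + 16)*(-87) + 129 = -2124*(-87) + 129 = -59*(-3132) + 129 = 184788 + 129 = 184917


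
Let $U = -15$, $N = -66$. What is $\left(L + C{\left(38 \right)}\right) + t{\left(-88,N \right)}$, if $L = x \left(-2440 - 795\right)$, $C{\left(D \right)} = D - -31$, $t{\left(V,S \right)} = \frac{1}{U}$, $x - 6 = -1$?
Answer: $- \frac{241591}{15} \approx -16106.0$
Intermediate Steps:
$x = 5$ ($x = 6 - 1 = 5$)
$t{\left(V,S \right)} = - \frac{1}{15}$ ($t{\left(V,S \right)} = \frac{1}{-15} = - \frac{1}{15}$)
$C{\left(D \right)} = 31 + D$ ($C{\left(D \right)} = D + 31 = 31 + D$)
$L = -16175$ ($L = 5 \left(-2440 - 795\right) = 5 \left(-3235\right) = -16175$)
$\left(L + C{\left(38 \right)}\right) + t{\left(-88,N \right)} = \left(-16175 + \left(31 + 38\right)\right) - \frac{1}{15} = \left(-16175 + 69\right) - \frac{1}{15} = -16106 - \frac{1}{15} = - \frac{241591}{15}$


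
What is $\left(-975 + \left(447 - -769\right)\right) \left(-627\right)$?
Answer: $-151107$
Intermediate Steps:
$\left(-975 + \left(447 - -769\right)\right) \left(-627\right) = \left(-975 + \left(447 + 769\right)\right) \left(-627\right) = \left(-975 + 1216\right) \left(-627\right) = 241 \left(-627\right) = -151107$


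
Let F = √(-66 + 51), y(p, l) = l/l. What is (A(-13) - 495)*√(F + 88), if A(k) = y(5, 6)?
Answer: -494*√(88 + I*√15) ≈ -4635.3 - 101.95*I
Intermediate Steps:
y(p, l) = 1
F = I*√15 (F = √(-15) = I*√15 ≈ 3.873*I)
A(k) = 1
(A(-13) - 495)*√(F + 88) = (1 - 495)*√(I*√15 + 88) = -494*√(88 + I*√15)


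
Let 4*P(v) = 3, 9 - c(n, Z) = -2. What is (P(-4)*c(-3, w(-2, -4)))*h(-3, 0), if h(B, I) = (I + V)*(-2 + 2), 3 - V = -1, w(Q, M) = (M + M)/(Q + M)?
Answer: 0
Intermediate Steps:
w(Q, M) = 2*M/(M + Q) (w(Q, M) = (2*M)/(M + Q) = 2*M/(M + Q))
c(n, Z) = 11 (c(n, Z) = 9 - 1*(-2) = 9 + 2 = 11)
P(v) = ¾ (P(v) = (¼)*3 = ¾)
V = 4 (V = 3 - 1*(-1) = 3 + 1 = 4)
h(B, I) = 0 (h(B, I) = (I + 4)*(-2 + 2) = (4 + I)*0 = 0)
(P(-4)*c(-3, w(-2, -4)))*h(-3, 0) = ((¾)*11)*0 = (33/4)*0 = 0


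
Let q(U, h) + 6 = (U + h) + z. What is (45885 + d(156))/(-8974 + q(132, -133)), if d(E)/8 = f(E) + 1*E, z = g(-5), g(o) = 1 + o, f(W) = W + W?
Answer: -16543/2995 ≈ -5.5235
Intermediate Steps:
f(W) = 2*W
z = -4 (z = 1 - 5 = -4)
q(U, h) = -10 + U + h (q(U, h) = -6 + ((U + h) - 4) = -6 + (-4 + U + h) = -10 + U + h)
d(E) = 24*E (d(E) = 8*(2*E + 1*E) = 8*(2*E + E) = 8*(3*E) = 24*E)
(45885 + d(156))/(-8974 + q(132, -133)) = (45885 + 24*156)/(-8974 + (-10 + 132 - 133)) = (45885 + 3744)/(-8974 - 11) = 49629/(-8985) = 49629*(-1/8985) = -16543/2995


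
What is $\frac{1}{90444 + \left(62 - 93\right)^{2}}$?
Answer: $\frac{1}{91405} \approx 1.094 \cdot 10^{-5}$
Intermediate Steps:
$\frac{1}{90444 + \left(62 - 93\right)^{2}} = \frac{1}{90444 + \left(-31\right)^{2}} = \frac{1}{90444 + 961} = \frac{1}{91405}$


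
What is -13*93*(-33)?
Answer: 39897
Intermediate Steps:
-13*93*(-33) = -1209*(-33) = 39897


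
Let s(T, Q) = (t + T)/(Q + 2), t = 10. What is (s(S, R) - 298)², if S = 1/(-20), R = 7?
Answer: 2855940481/32400 ≈ 88146.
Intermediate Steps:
S = -1/20 ≈ -0.050000
s(T, Q) = (10 + T)/(2 + Q) (s(T, Q) = (10 + T)/(Q + 2) = (10 + T)/(2 + Q))
(s(S, R) - 298)² = ((10 - 1/20)/(2 + 7) - 298)² = ((199/20)/9 - 298)² = ((⅑)*(199/20) - 298)² = (199/180 - 298)² = (-53441/180)² = 2855940481/32400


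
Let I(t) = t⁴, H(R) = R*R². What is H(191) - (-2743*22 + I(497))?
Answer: -61006417864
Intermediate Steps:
H(R) = R³
H(191) - (-2743*22 + I(497)) = 191³ - (-2743*22 + 497⁴) = 6967871 - (-60346 + 61013446081) = 6967871 - 1*61013385735 = 6967871 - 61013385735 = -61006417864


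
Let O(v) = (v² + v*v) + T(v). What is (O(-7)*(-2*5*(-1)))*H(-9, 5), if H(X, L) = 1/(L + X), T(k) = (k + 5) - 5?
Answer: -455/2 ≈ -227.50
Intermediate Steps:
T(k) = k (T(k) = (5 + k) - 5 = k)
O(v) = v + 2*v² (O(v) = (v² + v*v) + v = (v² + v²) + v = 2*v² + v = v + 2*v²)
(O(-7)*(-2*5*(-1)))*H(-9, 5) = ((-7*(1 + 2*(-7)))*(-2*5*(-1)))/(5 - 9) = ((-7*(1 - 14))*(-10*(-1)))/(-4) = (-7*(-13)*10)*(-¼) = (91*10)*(-¼) = 910*(-¼) = -455/2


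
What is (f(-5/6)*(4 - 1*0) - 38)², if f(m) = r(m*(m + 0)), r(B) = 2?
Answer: 900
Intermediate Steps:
f(m) = 2
(f(-5/6)*(4 - 1*0) - 38)² = (2*(4 - 1*0) - 38)² = (2*(4 + 0) - 38)² = (2*4 - 38)² = (8 - 38)² = (-30)² = 900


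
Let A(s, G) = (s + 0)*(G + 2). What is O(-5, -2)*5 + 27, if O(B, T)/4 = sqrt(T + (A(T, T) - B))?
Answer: 27 + 20*sqrt(3) ≈ 61.641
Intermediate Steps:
A(s, G) = s*(2 + G)
O(B, T) = 4*sqrt(T - B + T*(2 + T)) (O(B, T) = 4*sqrt(T + (T*(2 + T) - B)) = 4*sqrt(T + (-B + T*(2 + T))) = 4*sqrt(T - B + T*(2 + T)))
O(-5, -2)*5 + 27 = (4*sqrt(-2 - 1*(-5) - 2*(2 - 2)))*5 + 27 = (4*sqrt(-2 + 5 - 2*0))*5 + 27 = (4*sqrt(-2 + 5 + 0))*5 + 27 = (4*sqrt(3))*5 + 27 = 20*sqrt(3) + 27 = 27 + 20*sqrt(3)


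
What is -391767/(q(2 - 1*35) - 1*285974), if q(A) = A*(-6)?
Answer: 391767/285776 ≈ 1.3709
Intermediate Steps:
q(A) = -6*A
-391767/(q(2 - 1*35) - 1*285974) = -391767/(-6*(2 - 1*35) - 1*285974) = -391767/(-6*(2 - 35) - 285974) = -391767/(-6*(-33) - 285974) = -391767/(198 - 285974) = -391767/(-285776) = -391767*(-1/285776) = 391767/285776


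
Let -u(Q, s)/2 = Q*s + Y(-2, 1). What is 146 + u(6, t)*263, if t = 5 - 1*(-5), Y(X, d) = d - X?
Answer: -32992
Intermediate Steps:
t = 10 (t = 5 + 5 = 10)
u(Q, s) = -6 - 2*Q*s (u(Q, s) = -2*(Q*s + (1 - 1*(-2))) = -2*(Q*s + (1 + 2)) = -2*(Q*s + 3) = -2*(3 + Q*s) = -6 - 2*Q*s)
146 + u(6, t)*263 = 146 + (-6 - 2*6*10)*263 = 146 + (-6 - 120)*263 = 146 - 126*263 = 146 - 33138 = -32992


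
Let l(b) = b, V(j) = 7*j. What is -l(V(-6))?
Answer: 42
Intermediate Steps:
-l(V(-6)) = -7*(-6) = -1*(-42) = 42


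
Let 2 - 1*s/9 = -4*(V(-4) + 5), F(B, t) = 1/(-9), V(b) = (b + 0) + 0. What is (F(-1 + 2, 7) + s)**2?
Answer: 235225/81 ≈ 2904.0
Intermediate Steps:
V(b) = b (V(b) = b + 0 = b)
F(B, t) = -1/9
s = 54 (s = 18 - (-36)*(-4 + 5) = 18 - (-36) = 18 - 9*(-4) = 18 + 36 = 54)
(F(-1 + 2, 7) + s)**2 = (-1/9 + 54)**2 = (485/9)**2 = 235225/81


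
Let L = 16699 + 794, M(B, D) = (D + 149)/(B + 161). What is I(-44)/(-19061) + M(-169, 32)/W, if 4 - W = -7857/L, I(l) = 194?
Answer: -20157452607/3955996184 ≈ -5.0954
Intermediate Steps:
M(B, D) = (149 + D)/(161 + B)
L = 17493
W = 25943/5831 (W = 4 - (-7857)/17493 = 4 - 1*(-2619/5831) = 4 + 2619/5831 = 25943/5831 ≈ 4.4492)
I(-44)/(-19061) + M(-169, 32)/W = 194/(-19061) + ((149 + 32)/(161 - 169))/(25943/5831) = 194*(-1/19061) + (181/(-8))*(5831/25943) = -194/19061 - ⅛*181*(5831/25943) = -194/19061 - 181/8*5831/25943 = -194/19061 - 1055411/207544 = -20157452607/3955996184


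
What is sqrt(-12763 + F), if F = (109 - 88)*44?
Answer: I*sqrt(11839) ≈ 108.81*I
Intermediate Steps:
F = 924 (F = 21*44 = 924)
sqrt(-12763 + F) = sqrt(-12763 + 924) = sqrt(-11839) = I*sqrt(11839)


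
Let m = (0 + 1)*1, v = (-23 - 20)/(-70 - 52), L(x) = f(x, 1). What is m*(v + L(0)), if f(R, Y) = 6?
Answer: 775/122 ≈ 6.3525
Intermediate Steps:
L(x) = 6
v = 43/122 (v = -43/(-122) = -43*(-1/122) = 43/122 ≈ 0.35246)
m = 1 (m = 1*1 = 1)
m*(v + L(0)) = 1*(43/122 + 6) = 1*(775/122) = 775/122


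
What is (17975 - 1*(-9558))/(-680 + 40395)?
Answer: 27533/39715 ≈ 0.69326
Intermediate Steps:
(17975 - 1*(-9558))/(-680 + 40395) = (17975 + 9558)/39715 = 27533*(1/39715) = 27533/39715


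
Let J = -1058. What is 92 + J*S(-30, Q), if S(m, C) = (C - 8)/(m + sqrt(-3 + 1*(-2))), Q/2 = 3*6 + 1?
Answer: 207092/181 + 6348*I*sqrt(5)/181 ≈ 1144.2 + 78.423*I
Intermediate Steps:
Q = 38 (Q = 2*(3*6 + 1) = 2*(18 + 1) = 2*19 = 38)
S(m, C) = (-8 + C)/(m + I*sqrt(5)) (S(m, C) = (-8 + C)/(m + sqrt(-3 - 2)) = (-8 + C)/(m + sqrt(-5)) = (-8 + C)/(m + I*sqrt(5)))
92 + J*S(-30, Q) = 92 - 1058*(-8 + 38)/(-30 + I*sqrt(5)) = 92 - 1058*30/(-30 + I*sqrt(5)) = 92 - 31740/(-30 + I*sqrt(5))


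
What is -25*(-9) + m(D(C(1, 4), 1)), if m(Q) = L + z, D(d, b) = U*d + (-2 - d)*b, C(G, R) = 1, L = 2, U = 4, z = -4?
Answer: 223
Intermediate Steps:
D(d, b) = 4*d + b*(-2 - d) (D(d, b) = 4*d + (-2 - d)*b = 4*d + b*(-2 - d))
m(Q) = -2 (m(Q) = 2 - 4 = -2)
-25*(-9) + m(D(C(1, 4), 1)) = -25*(-9) - 2 = 225 - 2 = 223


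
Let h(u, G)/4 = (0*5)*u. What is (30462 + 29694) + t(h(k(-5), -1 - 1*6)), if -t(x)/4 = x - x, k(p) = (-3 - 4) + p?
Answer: 60156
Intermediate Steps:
k(p) = -7 + p
h(u, G) = 0 (h(u, G) = 4*((0*5)*u) = 4*(0*u) = 4*0 = 0)
t(x) = 0 (t(x) = -4*(x - x) = -4*0 = 0)
(30462 + 29694) + t(h(k(-5), -1 - 1*6)) = (30462 + 29694) + 0 = 60156 + 0 = 60156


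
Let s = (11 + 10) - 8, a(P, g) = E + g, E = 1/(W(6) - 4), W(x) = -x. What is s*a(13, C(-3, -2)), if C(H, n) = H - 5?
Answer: -1053/10 ≈ -105.30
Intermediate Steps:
E = -1/10 (E = 1/(-1*6 - 4) = 1/(-6 - 4) = 1/(-10) = -1/10 ≈ -0.10000)
C(H, n) = -5 + H
a(P, g) = -1/10 + g
s = 13 (s = 21 - 8 = 13)
s*a(13, C(-3, -2)) = 13*(-1/10 + (-5 - 3)) = 13*(-1/10 - 8) = 13*(-81/10) = -1053/10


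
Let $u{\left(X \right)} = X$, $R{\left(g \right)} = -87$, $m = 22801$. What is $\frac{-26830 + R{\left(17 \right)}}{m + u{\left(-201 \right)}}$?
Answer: $- \frac{26917}{22600} \approx -1.191$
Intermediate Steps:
$\frac{-26830 + R{\left(17 \right)}}{m + u{\left(-201 \right)}} = \frac{-26830 - 87}{22801 - 201} = - \frac{26917}{22600}$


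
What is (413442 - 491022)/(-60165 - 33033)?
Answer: 12930/15533 ≈ 0.83242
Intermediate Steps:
(413442 - 491022)/(-60165 - 33033) = -77580/(-93198) = -77580*(-1/93198) = 12930/15533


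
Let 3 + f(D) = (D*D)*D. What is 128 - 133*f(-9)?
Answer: 97484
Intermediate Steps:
f(D) = -3 + D³ (f(D) = -3 + (D*D)*D = -3 + D²*D = -3 + D³)
128 - 133*f(-9) = 128 - 133*(-3 + (-9)³) = 128 - 133*(-3 - 729) = 128 - 133*(-732) = 128 + 97356 = 97484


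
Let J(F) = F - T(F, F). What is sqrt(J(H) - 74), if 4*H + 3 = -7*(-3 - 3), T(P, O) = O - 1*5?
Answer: I*sqrt(69) ≈ 8.3066*I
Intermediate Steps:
T(P, O) = -5 + O (T(P, O) = O - 5 = -5 + O)
H = 39/4 (H = -3/4 + (-7*(-3 - 3))/4 = -3/4 + (-7*(-6))/4 = -3/4 + (1/4)*42 = -3/4 + 21/2 = 39/4 ≈ 9.7500)
J(F) = 5 (J(F) = F - (-5 + F) = F + (5 - F) = 5)
sqrt(J(H) - 74) = sqrt(5 - 74) = sqrt(-69) = I*sqrt(69)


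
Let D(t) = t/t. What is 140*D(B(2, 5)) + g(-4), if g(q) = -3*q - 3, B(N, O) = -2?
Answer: 149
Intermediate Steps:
D(t) = 1
g(q) = -3 - 3*q
140*D(B(2, 5)) + g(-4) = 140*1 + (-3 - 3*(-4)) = 140 + (-3 + 12) = 140 + 9 = 149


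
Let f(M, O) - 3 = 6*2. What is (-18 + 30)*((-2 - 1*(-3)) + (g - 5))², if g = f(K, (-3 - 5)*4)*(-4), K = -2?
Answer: 49152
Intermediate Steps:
f(M, O) = 15 (f(M, O) = 3 + 6*2 = 3 + 12 = 15)
g = -60 (g = 15*(-4) = -60)
(-18 + 30)*((-2 - 1*(-3)) + (g - 5))² = (-18 + 30)*((-2 - 1*(-3)) + (-60 - 5))² = 12*((-2 + 3) - 65)² = 12*(1 - 65)² = 12*(-64)² = 12*4096 = 49152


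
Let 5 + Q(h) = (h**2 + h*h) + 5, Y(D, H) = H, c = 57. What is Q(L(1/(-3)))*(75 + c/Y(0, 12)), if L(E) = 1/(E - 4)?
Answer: 2871/338 ≈ 8.4941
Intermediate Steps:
L(E) = 1/(-4 + E)
Q(h) = 2*h**2 (Q(h) = -5 + ((h**2 + h*h) + 5) = -5 + ((h**2 + h**2) + 5) = -5 + (2*h**2 + 5) = -5 + (5 + 2*h**2) = 2*h**2)
Q(L(1/(-3)))*(75 + c/Y(0, 12)) = (2*(1/(-4 + 1/(-3)))**2)*(75 + 57/12) = (2*(1/(-4 - 1/3))**2)*(75 + 57*(1/12)) = (2*(1/(-13/3))**2)*(75 + 19/4) = (2*(-3/13)**2)*(319/4) = (2*(9/169))*(319/4) = (18/169)*(319/4) = 2871/338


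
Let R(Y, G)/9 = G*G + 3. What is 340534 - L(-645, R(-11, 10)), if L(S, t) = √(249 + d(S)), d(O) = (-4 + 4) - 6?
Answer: 340534 - 9*√3 ≈ 3.4052e+5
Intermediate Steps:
R(Y, G) = 27 + 9*G² (R(Y, G) = 9*(G*G + 3) = 9*(G² + 3) = 9*(3 + G²) = 27 + 9*G²)
d(O) = -6 (d(O) = 0 - 6 = -6)
L(S, t) = 9*√3 (L(S, t) = √(249 - 6) = √243 = 9*√3)
340534 - L(-645, R(-11, 10)) = 340534 - 9*√3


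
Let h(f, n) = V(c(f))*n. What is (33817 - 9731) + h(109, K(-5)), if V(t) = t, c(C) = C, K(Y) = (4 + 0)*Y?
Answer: 21906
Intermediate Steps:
K(Y) = 4*Y
h(f, n) = f*n
(33817 - 9731) + h(109, K(-5)) = (33817 - 9731) + 109*(4*(-5)) = 24086 + 109*(-20) = 24086 - 2180 = 21906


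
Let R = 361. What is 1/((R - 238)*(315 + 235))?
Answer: 1/67650 ≈ 1.4782e-5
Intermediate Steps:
1/((R - 238)*(315 + 235)) = 1/((361 - 238)*(315 + 235)) = 1/(123*550) = 1/67650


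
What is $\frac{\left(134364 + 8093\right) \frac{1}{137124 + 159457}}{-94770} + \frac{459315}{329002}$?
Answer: $\frac{3227477819830909}{2311813271173185} \approx 1.3961$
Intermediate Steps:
$\frac{\left(134364 + 8093\right) \frac{1}{137124 + 159457}}{-94770} + \frac{459315}{329002} = \frac{142457}{296581} \left(- \frac{1}{94770}\right) + 459315 \cdot \frac{1}{329002} = 142457 \cdot \frac{1}{296581} \left(- \frac{1}{94770}\right) + \frac{459315}{329002} = \frac{142457}{296581} \left(- \frac{1}{94770}\right) + \frac{459315}{329002} = - \frac{142457}{28106981370} + \frac{459315}{329002} = \frac{3227477819830909}{2311813271173185}$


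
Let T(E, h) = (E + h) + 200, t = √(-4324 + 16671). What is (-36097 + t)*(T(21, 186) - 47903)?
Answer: 1714463112 - 47496*√12347 ≈ 1.7092e+9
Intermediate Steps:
t = √12347 ≈ 111.12
T(E, h) = 200 + E + h
(-36097 + t)*(T(21, 186) - 47903) = (-36097 + √12347)*((200 + 21 + 186) - 47903) = (-36097 + √12347)*(407 - 47903) = (-36097 + √12347)*(-47496) = 1714463112 - 47496*√12347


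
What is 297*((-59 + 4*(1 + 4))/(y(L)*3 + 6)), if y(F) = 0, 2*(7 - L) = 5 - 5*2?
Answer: -3861/2 ≈ -1930.5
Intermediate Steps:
L = 19/2 (L = 7 - (5 - 5*2)/2 = 7 - (5 - 10)/2 = 7 - ½*(-5) = 7 + 5/2 = 19/2 ≈ 9.5000)
297*((-59 + 4*(1 + 4))/(y(L)*3 + 6)) = 297*((-59 + 4*(1 + 4))/(0*3 + 6)) = 297*((-59 + 4*5)/(0 + 6)) = 297*((-59 + 20)/6) = 297*(-39*⅙) = 297*(-13/2) = -3861/2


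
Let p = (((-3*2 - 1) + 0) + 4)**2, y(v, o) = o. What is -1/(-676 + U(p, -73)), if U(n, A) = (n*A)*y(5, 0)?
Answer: 1/676 ≈ 0.0014793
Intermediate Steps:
p = 9 (p = (((-6 - 1) + 0) + 4)**2 = ((-7 + 0) + 4)**2 = (-7 + 4)**2 = (-3)**2 = 9)
U(n, A) = 0 (U(n, A) = (n*A)*0 = (A*n)*0 = 0)
-1/(-676 + U(p, -73)) = -1/(-676 + 0) = -1/(-676) = -1*(-1/676) = 1/676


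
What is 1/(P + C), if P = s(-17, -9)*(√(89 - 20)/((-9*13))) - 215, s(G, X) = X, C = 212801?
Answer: 11975678/2545861483285 - 13*√69/7637584449855 ≈ 4.7040e-6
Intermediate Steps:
P = -215 + √69/13 (P = -9*√(89 - 20)/((-9*13)) - 215 = -9*√69/(-117) - 215 = -9*√69*(-1)/117 - 215 = -(-1)*√69/13 - 215 = √69/13 - 215 = -215 + √69/13 ≈ -214.36)
1/(P + C) = 1/((-215 + √69/13) + 212801) = 1/(212586 + √69/13)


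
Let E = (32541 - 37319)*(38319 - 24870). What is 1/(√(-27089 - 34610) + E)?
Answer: -64259322/4129260463961383 - I*√61699/4129260463961383 ≈ -1.5562e-8 - 6.0154e-14*I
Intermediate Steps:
E = -64259322 (E = -4778*13449 = -64259322)
1/(√(-27089 - 34610) + E) = 1/(√(-27089 - 34610) - 64259322) = 1/(√(-61699) - 64259322) = 1/(I*√61699 - 64259322) = 1/(-64259322 + I*√61699)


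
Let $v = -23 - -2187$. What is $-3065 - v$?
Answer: $-5229$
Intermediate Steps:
$v = 2164$ ($v = -23 + 2187 = 2164$)
$-3065 - v = -3065 - 2164 = -5229$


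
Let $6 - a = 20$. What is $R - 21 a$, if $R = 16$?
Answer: $310$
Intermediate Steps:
$a = -14$ ($a = 6 - 20 = -14$)
$R - 21 a = 16 - -294 = 16 + 294 = 310$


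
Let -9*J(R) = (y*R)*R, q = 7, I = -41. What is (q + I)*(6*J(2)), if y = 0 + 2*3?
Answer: 544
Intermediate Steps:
y = 6 (y = 0 + 6 = 6)
J(R) = -2*R²/3 (J(R) = -6*R*R/9 = -2*R²/3)
(q + I)*(6*J(2)) = (7 - 41)*(6*(-⅔*2²)) = -204*(-⅔*4) = -204*(-8)/3 = -34*(-16) = 544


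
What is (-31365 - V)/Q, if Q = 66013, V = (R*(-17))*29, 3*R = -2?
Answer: -95081/198039 ≈ -0.48011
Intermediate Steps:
R = -⅔ (R = (⅓)*(-2) = -⅔ ≈ -0.66667)
V = 986/3 (V = -⅔*(-17)*29 = (34/3)*29 = 986/3 ≈ 328.67)
(-31365 - V)/Q = (-31365 - 1*986/3)/66013 = (-31365 - 986/3)*(1/66013) = -95081/3*1/66013 = -95081/198039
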